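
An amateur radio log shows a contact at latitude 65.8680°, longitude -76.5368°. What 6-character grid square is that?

FP15ru

Shift to the Maidenhead origin (180°W, 90°S): lon 103.4632, lat 155.8680.
Field: lon ⌊103.4632/20⌋ = 5 → F; lat ⌊155.8680/10⌋ = 15 → P.
Square: lon ⌊3.4632/2⌋ = 1; lat ⌊5.8680/1⌋ = 5.
Subsquare: lon ⌊1.4632/0.0833333⌋ = 17 → r; lat ⌊0.8680/0.0416667⌋ = 20 → u.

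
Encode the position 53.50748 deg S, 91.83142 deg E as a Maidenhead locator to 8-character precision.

ND56vl98

Shift to the Maidenhead origin (180°W, 90°S): lon 271.83142, lat 36.49252.
Field (20°×10°, letters A–R): lon ⌊271.83142/20⌋ = 13 → N; lat ⌊36.49252/10⌋ = 3 → D.
Square (2°×1°, digits 0–9): lon ⌊11.83142/2⌋ = 5; lat ⌊6.49252/1⌋ = 6.
Subsquare (5′×2.5′, letters a–x): lon ⌊1.83142/0.0833333⌋ = 21 → v; lat ⌊0.49252/0.0416667⌋ = 11 → l.
Extended square (30″×15″, digits 0–9): lon ⌊0.08142/0.00833333⌋ = 9; lat ⌊0.03419/0.00416667⌋ = 8.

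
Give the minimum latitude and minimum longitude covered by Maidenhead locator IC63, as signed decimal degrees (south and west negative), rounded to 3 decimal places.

-67.000, -8.000

Field I=8, C=2: +8·20° lon, +2·10° lat → SW at lon -20°, lat -70°.
Square 6, 3: +6·2° lon, +3·1° lat → SW at lon -8°, lat -67°.
latitude -67.000, longitude -8.000.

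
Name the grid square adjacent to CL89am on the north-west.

CL79xn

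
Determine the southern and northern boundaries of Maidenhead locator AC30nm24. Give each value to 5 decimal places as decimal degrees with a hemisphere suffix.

Field A=0, C=2: +0·20° lon, +2·10° lat → SW at lon -180°, lat -70°.
Square 3, 0: +3·2° lon, +0·1° lat → SW at lon -174°, lat -70°.
Subsquare n=13, m=12: +13·0.0833333° lon, +12·0.0416667° lat → SW at lon -172.917°, lat -69.5°.
Extended square 2, 4: +2·0.00833333° lon, +4·0.00416667° lat → SW at lon -172.9°, lat -69.4833°.
Cell spans 0.00833333° lon × 0.00416667° lat.
south 69.48333° S, north 69.47917° S.

69.48333° S, 69.47917° S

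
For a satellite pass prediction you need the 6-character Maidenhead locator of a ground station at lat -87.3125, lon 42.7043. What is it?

LA12iq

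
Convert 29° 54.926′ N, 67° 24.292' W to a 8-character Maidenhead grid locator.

FL69hv19

Shift to the Maidenhead origin (180°W, 90°S): lon 112.59513, lat 119.91543.
Field: 112.59513/20 → 5 → F, 119.91543/10 → 11 → L; chars FL.
Square: 12.59513/2 → 6, 9.91543/1 → 9; chars 69.
Subsquare: 0.59513/0.0833333 → 7 → h, 0.91543/0.0416667 → 21 → v; chars hv.
Extended square: 0.01180/0.00833333 → 1, 0.04043/0.00416667 → 9; chars 19.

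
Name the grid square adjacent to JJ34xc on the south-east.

Longitude subsquare x = 23; +1 → 24, wraps to 0 = a, carry into square.
Longitude square 3; +1 → 4.
Latitude subsquare c = 2; −1 → 1 = b.

JJ44ab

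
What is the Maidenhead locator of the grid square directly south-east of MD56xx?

Longitude subsquare x = 23; +1 → 24, wraps to 0 = a, carry into square.
Longitude square 5; +1 → 6.
Latitude subsquare x = 23; −1 → 22 = w.

MD66aw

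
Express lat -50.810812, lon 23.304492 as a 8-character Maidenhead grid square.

Shift to the Maidenhead origin (180°W, 90°S): lon 203.30449, lat 39.18919.
Field (20°×10°, letters A–R): lon ⌊203.30449/20⌋ = 10 → K; lat ⌊39.18919/10⌋ = 3 → D.
Square (2°×1°, digits 0–9): lon ⌊3.30449/2⌋ = 1; lat ⌊9.18919/1⌋ = 9.
Subsquare (5′×2.5′, letters a–x): lon ⌊1.30449/0.0833333⌋ = 15 → p; lat ⌊0.18919/0.0416667⌋ = 4 → e.
Extended square (30″×15″, digits 0–9): lon ⌊0.05449/0.00833333⌋ = 6; lat ⌊0.02252/0.00416667⌋ = 5.

KD19pe65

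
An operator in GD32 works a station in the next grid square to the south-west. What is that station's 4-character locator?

GD21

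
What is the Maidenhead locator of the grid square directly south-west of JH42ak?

JH32xj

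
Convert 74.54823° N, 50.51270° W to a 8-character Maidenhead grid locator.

Offset from 180°W / 90°S: lon 129.48730°, lat 164.54823°.
Field: 129.48730/20 → 6 → G, 164.54823/10 → 16 → Q; chars GQ.
Square: 9.48730/2 → 4, 4.54823/1 → 4; chars 44.
Subsquare: 1.48730/0.0833333 → 17 → r, 0.54823/0.0416667 → 13 → n; chars rn.
Extended square: 0.07063/0.00833333 → 8, 0.00656/0.00416667 → 1; chars 81.

GQ44rn81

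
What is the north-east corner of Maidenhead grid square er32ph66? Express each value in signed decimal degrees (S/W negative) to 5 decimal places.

Field E=4, R=17: +4·20° lon, +17·10° lat → SW at lon -100°, lat 80°.
Square 3, 2: +3·2° lon, +2·1° lat → SW at lon -94°, lat 82°.
Subsquare p=15, h=7: +15·0.0833333° lon, +7·0.0416667° lat → SW at lon -92.75°, lat 82.2917°.
Extended square 6, 6: +6·0.00833333° lon, +6·0.00416667° lat → SW at lon -92.7°, lat 82.3167°.
Cell spans 0.00833333° lon × 0.00416667° lat. NE corner is SW corner plus one full cell.
latitude 82.32083, longitude -92.69167.

82.32083, -92.69167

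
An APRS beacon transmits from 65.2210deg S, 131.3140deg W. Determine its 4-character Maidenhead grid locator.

Shift to the Maidenhead origin (180°W, 90°S): lon 48.69, lat 24.78.
Field (20°×10°, letters A–R): lon ⌊48.69/20⌋ = 2 → C; lat ⌊24.78/10⌋ = 2 → C.
Square (2°×1°, digits 0–9): lon ⌊8.69/2⌋ = 4; lat ⌊4.78/1⌋ = 4.

CC44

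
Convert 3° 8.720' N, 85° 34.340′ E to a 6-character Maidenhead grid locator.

Add 180° to longitude and 90° to latitude: 265.5723, 93.1453.
Field (20°×10°, letters A–R): 265.5723/20 → 13 → N, 93.1453/10 → 9 → J; chars NJ.
Square (2°×1°, digits 0–9): 5.5723/2 → 2, 3.1453/1 → 3; chars 23.
Subsquare (5′×2.5′, letters a–x): 1.5723/0.0833333 → 18 → s, 0.1453/0.0416667 → 3 → d; chars sd.

NJ23sd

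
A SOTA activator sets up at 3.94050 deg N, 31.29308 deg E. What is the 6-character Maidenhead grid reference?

KJ53pw

Offset from 180°W / 90°S: lon 211.2931°, lat 93.9405°.
Field: 211.2931/20 → 10 → K, 93.9405/10 → 9 → J; chars KJ.
Square: 11.2931/2 → 5, 3.9405/1 → 3; chars 53.
Subsquare: 1.2931/0.0833333 → 15 → p, 0.9405/0.0416667 → 22 → w; chars pw.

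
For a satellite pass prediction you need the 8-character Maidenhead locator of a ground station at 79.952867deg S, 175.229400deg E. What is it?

Add 180° to longitude and 90° to latitude: 355.22940, 10.04713.
Field (20°×10°, letters A–R): lon ⌊355.22940/20⌋ = 17 → R; lat ⌊10.04713/10⌋ = 1 → B.
Square (2°×1°, digits 0–9): lon ⌊15.22940/2⌋ = 7; lat ⌊0.04713/1⌋ = 0.
Subsquare (5′×2.5′, letters a–x): lon ⌊1.22940/0.0833333⌋ = 14 → o; lat ⌊0.04713/0.0416667⌋ = 1 → b.
Extended square (30″×15″, digits 0–9): lon ⌊0.06273/0.00833333⌋ = 7; lat ⌊0.00547/0.00416667⌋ = 1.

RB70ob71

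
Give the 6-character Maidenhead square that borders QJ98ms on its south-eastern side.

QJ98nr

Longitude subsquare m = 12; +1 → 13 = n.
Latitude subsquare s = 18; −1 → 17 = r.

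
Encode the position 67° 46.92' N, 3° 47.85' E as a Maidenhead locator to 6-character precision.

Shift to the Maidenhead origin (180°W, 90°S): lon 183.7975, lat 157.7820.
Field (20°×10°, letters A–R): lon ⌊183.7975/20⌋ = 9 → J; lat ⌊157.7820/10⌋ = 15 → P.
Square (2°×1°, digits 0–9): lon ⌊3.7975/2⌋ = 1; lat ⌊7.7820/1⌋ = 7.
Subsquare (5′×2.5′, letters a–x): lon ⌊1.7975/0.0833333⌋ = 21 → v; lat ⌊0.7820/0.0416667⌋ = 18 → s.

JP17vs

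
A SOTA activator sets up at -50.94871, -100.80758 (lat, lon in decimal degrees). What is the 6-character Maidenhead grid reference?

DD99ob

Add 180° to longitude and 90° to latitude: 79.1924, 39.0513.
Field (20°×10°, letters A–R): 79.1924/20 → 3 → D, 39.0513/10 → 3 → D; chars DD.
Square (2°×1°, digits 0–9): 19.1924/2 → 9, 9.0513/1 → 9; chars 99.
Subsquare (5′×2.5′, letters a–x): 1.1924/0.0833333 → 14 → o, 0.0513/0.0416667 → 1 → b; chars ob.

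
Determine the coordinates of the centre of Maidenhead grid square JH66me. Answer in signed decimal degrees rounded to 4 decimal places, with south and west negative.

Field J=9, H=7: +9·20° lon, +7·10° lat → SW at lon 0°, lat -20°.
Square 6, 6: +6·2° lon, +6·1° lat → SW at lon 12°, lat -14°.
Subsquare m=12, e=4: +12·0.0833333° lon, +4·0.0416667° lat → SW at lon 13°, lat -13.8333°.
Cell spans 0.0833333° lon × 0.0416667° lat. Centre is SW corner plus half of each.
latitude -13.8125, longitude 13.0417.

-13.8125, 13.0417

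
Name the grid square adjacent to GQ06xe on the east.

GQ16ae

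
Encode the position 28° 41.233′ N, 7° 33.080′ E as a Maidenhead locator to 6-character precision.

JL38sq

Shift to the Maidenhead origin (180°W, 90°S): lon 187.5513, lat 118.6872.
Field: lon ⌊187.5513/20⌋ = 9 → J; lat ⌊118.6872/10⌋ = 11 → L.
Square: lon ⌊7.5513/2⌋ = 3; lat ⌊8.6872/1⌋ = 8.
Subsquare: lon ⌊1.5513/0.0833333⌋ = 18 → s; lat ⌊0.6872/0.0416667⌋ = 16 → q.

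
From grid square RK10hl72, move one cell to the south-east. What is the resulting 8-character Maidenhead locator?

RK10hl81

Longitude extended square 7; +1 → 8.
Latitude extended square 2; −1 → 1.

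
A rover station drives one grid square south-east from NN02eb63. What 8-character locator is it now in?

Longitude extended square 6; +1 → 7.
Latitude extended square 3; −1 → 2.

NN02eb72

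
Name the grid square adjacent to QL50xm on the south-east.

Longitude subsquare x = 23; +1 → 24, wraps to 0 = a, carry into square.
Longitude square 5; +1 → 6.
Latitude subsquare m = 12; −1 → 11 = l.

QL60al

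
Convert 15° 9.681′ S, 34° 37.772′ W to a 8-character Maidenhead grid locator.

Offset from 180°W / 90°S: lon 145.37047°, lat 74.83865°.
Field: 145.37047/20 → 7 → H, 74.83865/10 → 7 → H; chars HH.
Square: 5.37047/2 → 2, 4.83865/1 → 4; chars 24.
Subsquare: 1.37047/0.0833333 → 16 → q, 0.83865/0.0416667 → 20 → u; chars qu.
Extended square: 0.03713/0.00833333 → 4, 0.00532/0.00416667 → 1; chars 41.

HH24qu41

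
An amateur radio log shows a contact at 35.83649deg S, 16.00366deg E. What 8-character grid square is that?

JF84ad09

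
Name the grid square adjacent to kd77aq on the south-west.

Longitude subsquare a = 0; −1 → -1, wraps to 23 = x, carry into square.
Longitude square 7; −1 → 6.
Latitude subsquare q = 16; −1 → 15 = p.

KD67xp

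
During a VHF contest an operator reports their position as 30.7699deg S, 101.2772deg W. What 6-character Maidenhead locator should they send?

Add 180° to longitude and 90° to latitude: 78.7228, 59.2301.
Field (20°×10°, letters A–R): 78.7228/20 → 3 → D, 59.2301/10 → 5 → F; chars DF.
Square (2°×1°, digits 0–9): 18.7228/2 → 9, 9.2301/1 → 9; chars 99.
Subsquare (5′×2.5′, letters a–x): 0.7228/0.0833333 → 8 → i, 0.2301/0.0416667 → 5 → f; chars if.

DF99if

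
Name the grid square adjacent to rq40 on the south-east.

RP59

Longitude square 4; +1 → 5.
Latitude square 0; −1 → -1, wraps to 9, carry into field.
Latitude field Q = 16; −1 → 15 = P.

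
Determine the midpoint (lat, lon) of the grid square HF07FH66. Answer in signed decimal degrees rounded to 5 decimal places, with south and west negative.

-32.68125, -39.52917

Field H=7, F=5: +7·20° lon, +5·10° lat → SW at lon -40°, lat -40°.
Square 0, 7: +0·2° lon, +7·1° lat → SW at lon -40°, lat -33°.
Subsquare f=5, h=7: +5·0.0833333° lon, +7·0.0416667° lat → SW at lon -39.5833°, lat -32.7083°.
Extended square 6, 6: +6·0.00833333° lon, +6·0.00416667° lat → SW at lon -39.5333°, lat -32.6833°.
Cell spans 0.00833333° lon × 0.00416667° lat. Centre is SW corner plus half of each.
latitude -32.68125, longitude -39.52917.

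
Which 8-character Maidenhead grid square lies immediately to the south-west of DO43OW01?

DO43nw90

Longitude extended square 0; −1 → -1, wraps to 9, carry into subsquare.
Longitude subsquare o = 14; −1 → 13 = n.
Latitude extended square 1; −1 → 0.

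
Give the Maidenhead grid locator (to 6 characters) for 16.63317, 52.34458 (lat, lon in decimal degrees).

LK66ep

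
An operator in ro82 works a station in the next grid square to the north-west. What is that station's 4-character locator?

RO73

Longitude square 8; −1 → 7.
Latitude square 2; +1 → 3.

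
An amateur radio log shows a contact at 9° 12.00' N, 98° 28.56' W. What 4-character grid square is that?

EJ09

Shift to the Maidenhead origin (180°W, 90°S): lon 81.52, lat 99.20.
Field: lon ⌊81.52/20⌋ = 4 → E; lat ⌊99.20/10⌋ = 9 → J.
Square: lon ⌊1.52/2⌋ = 0; lat ⌊9.20/1⌋ = 9.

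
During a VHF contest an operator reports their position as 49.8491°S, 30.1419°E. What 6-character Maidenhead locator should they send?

Shift to the Maidenhead origin (180°W, 90°S): lon 210.1419, lat 40.1509.
Field: 210.1419/20 → 10 → K, 40.1509/10 → 4 → E; chars KE.
Square: 10.1419/2 → 5, 0.1509/1 → 0; chars 50.
Subsquare: 0.1419/0.0833333 → 1 → b, 0.1509/0.0416667 → 3 → d; chars bd.

KE50bd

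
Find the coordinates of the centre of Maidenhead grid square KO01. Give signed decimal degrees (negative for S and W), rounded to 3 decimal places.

Field K=10, O=14: +10·20° lon, +14·10° lat → SW at lon 20°, lat 50°.
Square 0, 1: +0·2° lon, +1·1° lat → SW at lon 20°, lat 51°.
Cell spans 2° lon × 1° lat. Centre is SW corner plus half of each.
latitude 51.500, longitude 21.000.

51.500, 21.000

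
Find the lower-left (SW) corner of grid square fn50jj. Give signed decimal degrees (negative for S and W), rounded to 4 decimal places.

Field F=5, N=13: +5·20° lon, +13·10° lat → SW at lon -80°, lat 40°.
Square 5, 0: +5·2° lon, +0·1° lat → SW at lon -70°, lat 40°.
Subsquare j=9, j=9: +9·0.0833333° lon, +9·0.0416667° lat → SW at lon -69.25°, lat 40.375°.
latitude 40.3750, longitude -69.2500.

40.3750, -69.2500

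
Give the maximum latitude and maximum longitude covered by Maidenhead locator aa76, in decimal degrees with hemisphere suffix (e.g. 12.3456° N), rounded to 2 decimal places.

83.00° S, 164.00° W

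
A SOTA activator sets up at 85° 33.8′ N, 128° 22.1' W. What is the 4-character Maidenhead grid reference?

Offset from 180°W / 90°S: lon 51.63°, lat 175.56°.
Field: 51.63/20 → 2 → C, 175.56/10 → 17 → R; chars CR.
Square: 11.63/2 → 5, 5.56/1 → 5; chars 55.

CR55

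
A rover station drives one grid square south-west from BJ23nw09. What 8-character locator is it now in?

BJ23mw98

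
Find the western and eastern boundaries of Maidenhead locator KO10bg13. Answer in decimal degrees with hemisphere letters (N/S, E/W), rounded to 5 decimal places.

Field K=10, O=14: +10·20° lon, +14·10° lat → SW at lon 20°, lat 50°.
Square 1, 0: +1·2° lon, +0·1° lat → SW at lon 22°, lat 50°.
Subsquare b=1, g=6: +1·0.0833333° lon, +6·0.0416667° lat → SW at lon 22.0833°, lat 50.25°.
Extended square 1, 3: +1·0.00833333° lon, +3·0.00416667° lat → SW at lon 22.0917°, lat 50.2625°.
Cell spans 0.00833333° lon × 0.00416667° lat.
west 22.09167° E, east 22.10000° E.

22.09167° E, 22.10000° E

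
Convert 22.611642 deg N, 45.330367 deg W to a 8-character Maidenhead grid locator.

Offset from 180°W / 90°S: lon 134.66963°, lat 112.61164°.
Field (20°×10°, letters A–R): lon ⌊134.66963/20⌋ = 6 → G; lat ⌊112.61164/10⌋ = 11 → L.
Square (2°×1°, digits 0–9): lon ⌊14.66963/2⌋ = 7; lat ⌊2.61164/1⌋ = 2.
Subsquare (5′×2.5′, letters a–x): lon ⌊0.66963/0.0833333⌋ = 8 → i; lat ⌊0.61164/0.0416667⌋ = 14 → o.
Extended square (30″×15″, digits 0–9): lon ⌊0.00297/0.00833333⌋ = 0; lat ⌊0.02831/0.00416667⌋ = 6.

GL72io06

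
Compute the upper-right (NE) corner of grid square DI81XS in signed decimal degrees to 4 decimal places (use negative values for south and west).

-8.2083, -102.0000

Field D=3, I=8: +3·20° lon, +8·10° lat → SW at lon -120°, lat -10°.
Square 8, 1: +8·2° lon, +1·1° lat → SW at lon -104°, lat -9°.
Subsquare x=23, s=18: +23·0.0833333° lon, +18·0.0416667° lat → SW at lon -102.083°, lat -8.25°.
Cell spans 0.0833333° lon × 0.0416667° lat. NE corner is SW corner plus one full cell.
latitude -8.2083, longitude -102.0000.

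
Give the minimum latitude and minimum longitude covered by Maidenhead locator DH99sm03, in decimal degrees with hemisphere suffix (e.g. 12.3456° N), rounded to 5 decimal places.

10.48750° S, 100.50000° W

Field D=3, H=7: +3·20° lon, +7·10° lat → SW at lon -120°, lat -20°.
Square 9, 9: +9·2° lon, +9·1° lat → SW at lon -102°, lat -11°.
Subsquare s=18, m=12: +18·0.0833333° lon, +12·0.0416667° lat → SW at lon -100.5°, lat -10.5°.
Extended square 0, 3: +0·0.00833333° lon, +3·0.00416667° lat → SW at lon -100.5°, lat -10.4875°.
latitude 10.48750° S, longitude 100.50000° W.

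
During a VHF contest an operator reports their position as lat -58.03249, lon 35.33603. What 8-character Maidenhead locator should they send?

KD71qx02

Shift to the Maidenhead origin (180°W, 90°S): lon 215.33603, lat 31.96751.
Field: 215.33603/20 → 10 → K, 31.96751/10 → 3 → D; chars KD.
Square: 15.33603/2 → 7, 1.96751/1 → 1; chars 71.
Subsquare: 1.33603/0.0833333 → 16 → q, 0.96751/0.0416667 → 23 → x; chars qx.
Extended square: 0.00270/0.00833333 → 0, 0.00918/0.00416667 → 2; chars 02.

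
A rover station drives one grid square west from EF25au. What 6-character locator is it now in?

EF15xu

Longitude subsquare a = 0; −1 → -1, wraps to 23 = x, carry into square.
Longitude square 2; −1 → 1.
The latitude characters are unchanged.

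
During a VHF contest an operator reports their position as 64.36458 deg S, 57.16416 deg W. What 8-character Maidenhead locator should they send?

Offset from 180°W / 90°S: lon 122.83584°, lat 25.63542°.
Field: 122.83584/20 → 6 → G, 25.63542/10 → 2 → C; chars GC.
Square: 2.83584/2 → 1, 5.63542/1 → 5; chars 15.
Subsquare: 0.83584/0.0833333 → 10 → k, 0.63542/0.0416667 → 15 → p; chars kp.
Extended square: 0.00251/0.00833333 → 0, 0.01042/0.00416667 → 2; chars 02.

GC15kp02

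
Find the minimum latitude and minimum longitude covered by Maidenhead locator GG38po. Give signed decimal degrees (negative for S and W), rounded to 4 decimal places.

-21.4167, -52.7500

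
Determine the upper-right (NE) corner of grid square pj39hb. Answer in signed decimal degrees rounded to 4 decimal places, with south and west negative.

Field P=15, J=9: +15·20° lon, +9·10° lat → SW at lon 120°, lat 0°.
Square 3, 9: +3·2° lon, +9·1° lat → SW at lon 126°, lat 9°.
Subsquare h=7, b=1: +7·0.0833333° lon, +1·0.0416667° lat → SW at lon 126.583°, lat 9.04167°.
Cell spans 0.0833333° lon × 0.0416667° lat. NE corner is SW corner plus one full cell.
latitude 9.0833, longitude 126.6667.

9.0833, 126.6667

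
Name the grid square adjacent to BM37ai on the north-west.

Longitude subsquare a = 0; −1 → -1, wraps to 23 = x, carry into square.
Longitude square 3; −1 → 2.
Latitude subsquare i = 8; +1 → 9 = j.

BM27xj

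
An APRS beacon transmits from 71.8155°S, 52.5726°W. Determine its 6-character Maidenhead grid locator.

Shift to the Maidenhead origin (180°W, 90°S): lon 127.4274, lat 18.1845.
Field: lon ⌊127.4274/20⌋ = 6 → G; lat ⌊18.1845/10⌋ = 1 → B.
Square: lon ⌊7.4274/2⌋ = 3; lat ⌊8.1845/1⌋ = 8.
Subsquare: lon ⌊1.4274/0.0833333⌋ = 17 → r; lat ⌊0.1845/0.0416667⌋ = 4 → e.

GB38re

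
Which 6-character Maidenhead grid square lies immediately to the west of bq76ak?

Longitude subsquare a = 0; −1 → -1, wraps to 23 = x, carry into square.
Longitude square 7; −1 → 6.
The latitude characters are unchanged.

BQ66xk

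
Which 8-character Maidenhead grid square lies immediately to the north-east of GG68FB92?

Longitude extended square 9; +1 → 10, wraps to 0, carry into subsquare.
Longitude subsquare f = 5; +1 → 6 = g.
Latitude extended square 2; +1 → 3.

GG68gb03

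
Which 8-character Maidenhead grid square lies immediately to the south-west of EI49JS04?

Longitude extended square 0; −1 → -1, wraps to 9, carry into subsquare.
Longitude subsquare j = 9; −1 → 8 = i.
Latitude extended square 4; −1 → 3.

EI49is93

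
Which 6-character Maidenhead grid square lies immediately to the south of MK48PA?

Latitude subsquare a = 0; −1 → -1, wraps to 23 = x, carry into square.
Latitude square 8; −1 → 7.
The longitude characters are unchanged.

MK47px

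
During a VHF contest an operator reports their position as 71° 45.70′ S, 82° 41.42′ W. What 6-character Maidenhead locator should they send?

Shift to the Maidenhead origin (180°W, 90°S): lon 97.3097, lat 18.2383.
Field: 97.3097/20 → 4 → E, 18.2383/10 → 1 → B; chars EB.
Square: 17.3097/2 → 8, 8.2383/1 → 8; chars 88.
Subsquare: 1.3097/0.0833333 → 15 → p, 0.2383/0.0416667 → 5 → f; chars pf.

EB88pf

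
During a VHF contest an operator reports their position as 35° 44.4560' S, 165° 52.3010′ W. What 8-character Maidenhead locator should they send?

Shift to the Maidenhead origin (180°W, 90°S): lon 14.12832, lat 54.25907.
Field: 14.12832/20 → 0 → A, 54.25907/10 → 5 → F; chars AF.
Square: 14.12832/2 → 7, 4.25907/1 → 4; chars 74.
Subsquare: 0.12832/0.0833333 → 1 → b, 0.25907/0.0416667 → 6 → g; chars bg.
Extended square: 0.04498/0.00833333 → 5, 0.00907/0.00416667 → 2; chars 52.

AF74bg52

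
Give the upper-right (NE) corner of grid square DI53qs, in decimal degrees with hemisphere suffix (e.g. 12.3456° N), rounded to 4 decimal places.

6.2083° S, 108.5833° W

Field D=3, I=8: +3·20° lon, +8·10° lat → SW at lon -120°, lat -10°.
Square 5, 3: +5·2° lon, +3·1° lat → SW at lon -110°, lat -7°.
Subsquare q=16, s=18: +16·0.0833333° lon, +18·0.0416667° lat → SW at lon -108.667°, lat -6.25°.
Cell spans 0.0833333° lon × 0.0416667° lat. NE corner is SW corner plus one full cell.
latitude 6.2083° S, longitude 108.5833° W.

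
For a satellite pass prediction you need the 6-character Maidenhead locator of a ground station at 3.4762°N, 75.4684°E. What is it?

MJ73rl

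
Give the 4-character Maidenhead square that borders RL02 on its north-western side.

QL93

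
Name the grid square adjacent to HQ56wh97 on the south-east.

Longitude extended square 9; +1 → 10, wraps to 0, carry into subsquare.
Longitude subsquare w = 22; +1 → 23 = x.
Latitude extended square 7; −1 → 6.

HQ56xh06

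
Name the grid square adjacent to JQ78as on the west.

Longitude subsquare a = 0; −1 → -1, wraps to 23 = x, carry into square.
Longitude square 7; −1 → 6.
The latitude characters are unchanged.

JQ68xs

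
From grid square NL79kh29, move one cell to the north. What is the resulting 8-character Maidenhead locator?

Latitude extended square 9; +1 → 10, wraps to 0, carry into subsquare.
Latitude subsquare h = 7; +1 → 8 = i.
The longitude characters are unchanged.

NL79ki20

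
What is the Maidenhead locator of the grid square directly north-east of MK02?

Longitude square 0; +1 → 1.
Latitude square 2; +1 → 3.

MK13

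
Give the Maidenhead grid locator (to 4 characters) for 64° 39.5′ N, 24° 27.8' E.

KP24

Shift to the Maidenhead origin (180°W, 90°S): lon 204.46, lat 154.66.
Field: 204.46/20 → 10 → K, 154.66/10 → 15 → P; chars KP.
Square: 4.46/2 → 2, 4.66/1 → 4; chars 24.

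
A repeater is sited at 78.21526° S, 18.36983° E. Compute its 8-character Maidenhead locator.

JB91es48

Add 180° to longitude and 90° to latitude: 198.36983, 11.78474.
Field: lon ⌊198.36983/20⌋ = 9 → J; lat ⌊11.78474/10⌋ = 1 → B.
Square: lon ⌊18.36983/2⌋ = 9; lat ⌊1.78474/1⌋ = 1.
Subsquare: lon ⌊0.36983/0.0833333⌋ = 4 → e; lat ⌊0.78474/0.0416667⌋ = 18 → s.
Extended square: lon ⌊0.03650/0.00833333⌋ = 4; lat ⌊0.03474/0.00416667⌋ = 8.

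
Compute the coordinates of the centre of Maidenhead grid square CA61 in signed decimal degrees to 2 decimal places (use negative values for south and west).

-88.50, -127.00

Field C=2, A=0: +2·20° lon, +0·10° lat → SW at lon -140°, lat -90°.
Square 6, 1: +6·2° lon, +1·1° lat → SW at lon -128°, lat -89°.
Cell spans 2° lon × 1° lat. Centre is SW corner plus half of each.
latitude -88.50, longitude -127.00.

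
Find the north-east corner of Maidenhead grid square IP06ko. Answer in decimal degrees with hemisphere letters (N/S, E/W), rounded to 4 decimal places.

Field I=8, P=15: +8·20° lon, +15·10° lat → SW at lon -20°, lat 60°.
Square 0, 6: +0·2° lon, +6·1° lat → SW at lon -20°, lat 66°.
Subsquare k=10, o=14: +10·0.0833333° lon, +14·0.0416667° lat → SW at lon -19.1667°, lat 66.5833°.
Cell spans 0.0833333° lon × 0.0416667° lat. NE corner is SW corner plus one full cell.
latitude 66.6250° N, longitude 19.0833° W.

66.6250° N, 19.0833° W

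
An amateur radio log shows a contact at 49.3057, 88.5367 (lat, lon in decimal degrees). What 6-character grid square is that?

Add 180° to longitude and 90° to latitude: 268.5367, 139.3057.
Field (20°×10°, letters A–R): lon ⌊268.5367/20⌋ = 13 → N; lat ⌊139.3057/10⌋ = 13 → N.
Square (2°×1°, digits 0–9): lon ⌊8.5367/2⌋ = 4; lat ⌊9.3057/1⌋ = 9.
Subsquare (5′×2.5′, letters a–x): lon ⌊0.5367/0.0833333⌋ = 6 → g; lat ⌊0.3057/0.0416667⌋ = 7 → h.

NN49gh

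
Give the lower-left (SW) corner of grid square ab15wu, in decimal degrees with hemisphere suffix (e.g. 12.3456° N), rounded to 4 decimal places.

74.1667° S, 176.1667° W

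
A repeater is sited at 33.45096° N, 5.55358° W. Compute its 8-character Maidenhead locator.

Offset from 180°W / 90°S: lon 174.44642°, lat 123.45096°.
Field: 174.44642/20 → 8 → I, 123.45096/10 → 12 → M; chars IM.
Square: 14.44642/2 → 7, 3.45096/1 → 3; chars 73.
Subsquare: 0.44642/0.0833333 → 5 → f, 0.45096/0.0416667 → 10 → k; chars fk.
Extended square: 0.02975/0.00833333 → 3, 0.03429/0.00416667 → 8; chars 38.

IM73fk38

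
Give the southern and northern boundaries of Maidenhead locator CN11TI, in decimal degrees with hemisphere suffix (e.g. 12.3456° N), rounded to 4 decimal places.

Field C=2, N=13: +2·20° lon, +13·10° lat → SW at lon -140°, lat 40°.
Square 1, 1: +1·2° lon, +1·1° lat → SW at lon -138°, lat 41°.
Subsquare t=19, i=8: +19·0.0833333° lon, +8·0.0416667° lat → SW at lon -136.417°, lat 41.3333°.
Cell spans 0.0833333° lon × 0.0416667° lat.
south 41.3333° N, north 41.3750° N.

41.3333° N, 41.3750° N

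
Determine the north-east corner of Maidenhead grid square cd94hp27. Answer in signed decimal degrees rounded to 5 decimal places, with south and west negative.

-55.34167, -121.39167

Field C=2, D=3: +2·20° lon, +3·10° lat → SW at lon -140°, lat -60°.
Square 9, 4: +9·2° lon, +4·1° lat → SW at lon -122°, lat -56°.
Subsquare h=7, p=15: +7·0.0833333° lon, +15·0.0416667° lat → SW at lon -121.417°, lat -55.375°.
Extended square 2, 7: +2·0.00833333° lon, +7·0.00416667° lat → SW at lon -121.4°, lat -55.3458°.
Cell spans 0.00833333° lon × 0.00416667° lat. NE corner is SW corner plus one full cell.
latitude -55.34167, longitude -121.39167.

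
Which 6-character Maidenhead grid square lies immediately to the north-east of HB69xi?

HB79aj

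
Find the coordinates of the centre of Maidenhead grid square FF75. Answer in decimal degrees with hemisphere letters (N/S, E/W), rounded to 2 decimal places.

34.50° S, 65.00° W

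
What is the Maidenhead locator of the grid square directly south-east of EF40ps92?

Longitude extended square 9; +1 → 10, wraps to 0, carry into subsquare.
Longitude subsquare p = 15; +1 → 16 = q.
Latitude extended square 2; −1 → 1.

EF40qs01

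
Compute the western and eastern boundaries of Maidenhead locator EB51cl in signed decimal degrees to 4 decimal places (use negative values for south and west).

Field E=4, B=1: +4·20° lon, +1·10° lat → SW at lon -100°, lat -80°.
Square 5, 1: +5·2° lon, +1·1° lat → SW at lon -90°, lat -79°.
Subsquare c=2, l=11: +2·0.0833333° lon, +11·0.0416667° lat → SW at lon -89.8333°, lat -78.5417°.
Cell spans 0.0833333° lon × 0.0416667° lat.
west -89.8333, east -89.7500.

-89.8333, -89.7500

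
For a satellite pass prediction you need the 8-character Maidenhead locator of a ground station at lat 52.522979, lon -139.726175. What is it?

CO02dm25

Offset from 180°W / 90°S: lon 40.27382°, lat 142.52298°.
Field: lon ⌊40.27382/20⌋ = 2 → C; lat ⌊142.52298/10⌋ = 14 → O.
Square: lon ⌊0.27382/2⌋ = 0; lat ⌊2.52298/1⌋ = 2.
Subsquare: lon ⌊0.27382/0.0833333⌋ = 3 → d; lat ⌊0.52298/0.0416667⌋ = 12 → m.
Extended square: lon ⌊0.02382/0.00833333⌋ = 2; lat ⌊0.02298/0.00416667⌋ = 5.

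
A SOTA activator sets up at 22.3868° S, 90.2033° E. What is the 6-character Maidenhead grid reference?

NG57co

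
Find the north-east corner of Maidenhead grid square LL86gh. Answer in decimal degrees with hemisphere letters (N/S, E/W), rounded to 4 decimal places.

Field L=11, L=11: +11·20° lon, +11·10° lat → SW at lon 40°, lat 20°.
Square 8, 6: +8·2° lon, +6·1° lat → SW at lon 56°, lat 26°.
Subsquare g=6, h=7: +6·0.0833333° lon, +7·0.0416667° lat → SW at lon 56.5°, lat 26.2917°.
Cell spans 0.0833333° lon × 0.0416667° lat. NE corner is SW corner plus one full cell.
latitude 26.3333° N, longitude 56.5833° E.

26.3333° N, 56.5833° E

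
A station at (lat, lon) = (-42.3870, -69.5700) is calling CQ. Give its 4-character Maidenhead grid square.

FE57

Shift to the Maidenhead origin (180°W, 90°S): lon 110.43, lat 47.61.
Field: 110.43/20 → 5 → F, 47.61/10 → 4 → E; chars FE.
Square: 10.43/2 → 5, 7.61/1 → 7; chars 57.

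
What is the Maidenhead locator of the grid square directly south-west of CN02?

Longitude square 0; −1 → -1, wraps to 9, carry into field.
Longitude field C = 2; −1 → 1 = B.
Latitude square 2; −1 → 1.

BN91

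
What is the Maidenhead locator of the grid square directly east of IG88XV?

IG98av

Longitude subsquare x = 23; +1 → 24, wraps to 0 = a, carry into square.
Longitude square 8; +1 → 9.
The latitude characters are unchanged.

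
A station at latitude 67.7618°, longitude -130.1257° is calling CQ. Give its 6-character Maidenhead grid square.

CP47ws

Add 180° to longitude and 90° to latitude: 49.8743, 157.7618.
Field (20°×10°, letters A–R): lon ⌊49.8743/20⌋ = 2 → C; lat ⌊157.7618/10⌋ = 15 → P.
Square (2°×1°, digits 0–9): lon ⌊9.8743/2⌋ = 4; lat ⌊7.7618/1⌋ = 7.
Subsquare (5′×2.5′, letters a–x): lon ⌊1.8743/0.0833333⌋ = 22 → w; lat ⌊0.7618/0.0416667⌋ = 18 → s.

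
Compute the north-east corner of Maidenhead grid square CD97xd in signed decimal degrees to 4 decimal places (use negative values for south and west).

-52.8333, -120.0000

Field C=2, D=3: +2·20° lon, +3·10° lat → SW at lon -140°, lat -60°.
Square 9, 7: +9·2° lon, +7·1° lat → SW at lon -122°, lat -53°.
Subsquare x=23, d=3: +23·0.0833333° lon, +3·0.0416667° lat → SW at lon -120.083°, lat -52.875°.
Cell spans 0.0833333° lon × 0.0416667° lat. NE corner is SW corner plus one full cell.
latitude -52.8333, longitude -120.0000.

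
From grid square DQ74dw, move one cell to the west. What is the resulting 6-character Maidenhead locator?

Longitude subsquare d = 3; −1 → 2 = c.
The latitude characters are unchanged.

DQ74cw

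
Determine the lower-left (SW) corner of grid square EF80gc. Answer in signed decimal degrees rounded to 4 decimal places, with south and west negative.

-39.9167, -83.5000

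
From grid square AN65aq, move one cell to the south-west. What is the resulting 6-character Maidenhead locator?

AN55xp

Longitude subsquare a = 0; −1 → -1, wraps to 23 = x, carry into square.
Longitude square 6; −1 → 5.
Latitude subsquare q = 16; −1 → 15 = p.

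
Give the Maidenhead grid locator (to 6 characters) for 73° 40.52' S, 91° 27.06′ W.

Shift to the Maidenhead origin (180°W, 90°S): lon 88.5490, lat 16.3247.
Field (20°×10°, letters A–R): 88.5490/20 → 4 → E, 16.3247/10 → 1 → B; chars EB.
Square (2°×1°, digits 0–9): 8.5490/2 → 4, 6.3247/1 → 6; chars 46.
Subsquare (5′×2.5′, letters a–x): 0.5490/0.0833333 → 6 → g, 0.3247/0.0416667 → 7 → h; chars gh.

EB46gh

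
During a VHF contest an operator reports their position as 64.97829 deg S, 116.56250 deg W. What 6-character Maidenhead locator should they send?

DC15ra

Shift to the Maidenhead origin (180°W, 90°S): lon 63.4375, lat 25.0217.
Field: lon ⌊63.4375/20⌋ = 3 → D; lat ⌊25.0217/10⌋ = 2 → C.
Square: lon ⌊3.4375/2⌋ = 1; lat ⌊5.0217/1⌋ = 5.
Subsquare: lon ⌊1.4375/0.0833333⌋ = 17 → r; lat ⌊0.0217/0.0416667⌋ = 0 → a.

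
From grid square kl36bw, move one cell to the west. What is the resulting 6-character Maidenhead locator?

KL36aw

Longitude subsquare b = 1; −1 → 0 = a.
The latitude characters are unchanged.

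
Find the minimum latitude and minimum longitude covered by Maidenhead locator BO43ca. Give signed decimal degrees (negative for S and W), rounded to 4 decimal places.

Field B=1, O=14: +1·20° lon, +14·10° lat → SW at lon -160°, lat 50°.
Square 4, 3: +4·2° lon, +3·1° lat → SW at lon -152°, lat 53°.
Subsquare c=2, a=0: +2·0.0833333° lon, +0·0.0416667° lat → SW at lon -151.833°, lat 53°.
latitude 53.0000, longitude -151.8333.

53.0000, -151.8333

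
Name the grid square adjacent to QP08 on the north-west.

Longitude square 0; −1 → -1, wraps to 9, carry into field.
Longitude field Q = 16; −1 → 15 = P.
Latitude square 8; +1 → 9.

PP99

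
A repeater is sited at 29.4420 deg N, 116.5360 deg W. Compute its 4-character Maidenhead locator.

Add 180° to longitude and 90° to latitude: 63.46, 119.44.
Field: lon ⌊63.46/20⌋ = 3 → D; lat ⌊119.44/10⌋ = 11 → L.
Square: lon ⌊3.46/2⌋ = 1; lat ⌊9.44/1⌋ = 9.

DL19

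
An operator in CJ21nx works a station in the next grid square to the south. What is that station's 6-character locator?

Latitude subsquare x = 23; −1 → 22 = w.
The longitude characters are unchanged.

CJ21nw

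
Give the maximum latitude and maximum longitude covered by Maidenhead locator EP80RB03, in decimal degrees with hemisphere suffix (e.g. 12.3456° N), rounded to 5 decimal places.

60.05833° N, 82.57500° W

Field E=4, P=15: +4·20° lon, +15·10° lat → SW at lon -100°, lat 60°.
Square 8, 0: +8·2° lon, +0·1° lat → SW at lon -84°, lat 60°.
Subsquare r=17, b=1: +17·0.0833333° lon, +1·0.0416667° lat → SW at lon -82.5833°, lat 60.0417°.
Extended square 0, 3: +0·0.00833333° lon, +3·0.00416667° lat → SW at lon -82.5833°, lat 60.0542°.
Cell spans 0.00833333° lon × 0.00416667° lat. NE corner is SW corner plus one full cell.
latitude 60.05833° N, longitude 82.57500° W.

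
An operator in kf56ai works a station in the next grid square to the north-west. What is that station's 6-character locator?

KF46xj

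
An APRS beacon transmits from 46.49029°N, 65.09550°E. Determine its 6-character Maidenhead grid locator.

MN26nl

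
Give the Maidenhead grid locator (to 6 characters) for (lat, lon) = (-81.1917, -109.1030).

DA58kt

Shift to the Maidenhead origin (180°W, 90°S): lon 70.8970, lat 8.8083.
Field (20°×10°, letters A–R): lon ⌊70.8970/20⌋ = 3 → D; lat ⌊8.8083/10⌋ = 0 → A.
Square (2°×1°, digits 0–9): lon ⌊10.8970/2⌋ = 5; lat ⌊8.8083/1⌋ = 8.
Subsquare (5′×2.5′, letters a–x): lon ⌊0.8970/0.0833333⌋ = 10 → k; lat ⌊0.8083/0.0416667⌋ = 19 → t.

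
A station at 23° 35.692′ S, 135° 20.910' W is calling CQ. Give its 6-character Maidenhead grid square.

CG26hj

Shift to the Maidenhead origin (180°W, 90°S): lon 44.6515, lat 66.4051.
Field: lon ⌊44.6515/20⌋ = 2 → C; lat ⌊66.4051/10⌋ = 6 → G.
Square: lon ⌊4.6515/2⌋ = 2; lat ⌊6.4051/1⌋ = 6.
Subsquare: lon ⌊0.6515/0.0833333⌋ = 7 → h; lat ⌊0.4051/0.0416667⌋ = 9 → j.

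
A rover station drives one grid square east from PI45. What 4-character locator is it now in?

PI55

Longitude square 4; +1 → 5.
The latitude characters are unchanged.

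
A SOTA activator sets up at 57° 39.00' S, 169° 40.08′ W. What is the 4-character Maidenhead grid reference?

Offset from 180°W / 90°S: lon 10.33°, lat 32.35°.
Field: lon ⌊10.33/20⌋ = 0 → A; lat ⌊32.35/10⌋ = 3 → D.
Square: lon ⌊10.33/2⌋ = 5; lat ⌊2.35/1⌋ = 2.

AD52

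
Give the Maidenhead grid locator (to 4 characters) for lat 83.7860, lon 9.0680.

JR43

Add 180° to longitude and 90° to latitude: 189.07, 173.79.
Field: lon ⌊189.07/20⌋ = 9 → J; lat ⌊173.79/10⌋ = 17 → R.
Square: lon ⌊9.07/2⌋ = 4; lat ⌊3.79/1⌋ = 3.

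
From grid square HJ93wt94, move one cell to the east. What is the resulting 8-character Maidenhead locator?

Longitude extended square 9; +1 → 10, wraps to 0, carry into subsquare.
Longitude subsquare w = 22; +1 → 23 = x.
The latitude characters are unchanged.

HJ93xt04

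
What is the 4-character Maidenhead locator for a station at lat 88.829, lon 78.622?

MR98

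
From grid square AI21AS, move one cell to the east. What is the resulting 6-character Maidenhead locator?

AI21bs

Longitude subsquare a = 0; +1 → 1 = b.
The latitude characters are unchanged.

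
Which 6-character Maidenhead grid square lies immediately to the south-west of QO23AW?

Longitude subsquare a = 0; −1 → -1, wraps to 23 = x, carry into square.
Longitude square 2; −1 → 1.
Latitude subsquare w = 22; −1 → 21 = v.

QO13xv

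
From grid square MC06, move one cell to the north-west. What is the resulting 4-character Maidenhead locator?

Longitude square 0; −1 → -1, wraps to 9, carry into field.
Longitude field M = 12; −1 → 11 = L.
Latitude square 6; +1 → 7.

LC97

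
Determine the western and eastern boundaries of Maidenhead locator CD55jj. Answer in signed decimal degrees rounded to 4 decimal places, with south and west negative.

-129.2500, -129.1667

Field C=2, D=3: +2·20° lon, +3·10° lat → SW at lon -140°, lat -60°.
Square 5, 5: +5·2° lon, +5·1° lat → SW at lon -130°, lat -55°.
Subsquare j=9, j=9: +9·0.0833333° lon, +9·0.0416667° lat → SW at lon -129.25°, lat -54.625°.
Cell spans 0.0833333° lon × 0.0416667° lat.
west -129.2500, east -129.1667.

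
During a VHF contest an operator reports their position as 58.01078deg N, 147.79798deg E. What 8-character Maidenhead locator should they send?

QO38va52

Add 180° to longitude and 90° to latitude: 327.79798, 148.01078.
Field (20°×10°, letters A–R): 327.79798/20 → 16 → Q, 148.01078/10 → 14 → O; chars QO.
Square (2°×1°, digits 0–9): 7.79798/2 → 3, 8.01078/1 → 8; chars 38.
Subsquare (5′×2.5′, letters a–x): 1.79798/0.0833333 → 21 → v, 0.01078/0.0416667 → 0 → a; chars va.
Extended square (30″×15″, digits 0–9): 0.04798/0.00833333 → 5, 0.01078/0.00416667 → 2; chars 52.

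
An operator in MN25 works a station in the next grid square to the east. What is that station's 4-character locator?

MN35

Longitude square 2; +1 → 3.
The latitude characters are unchanged.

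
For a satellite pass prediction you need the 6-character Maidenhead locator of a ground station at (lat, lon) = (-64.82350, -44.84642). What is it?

GC75ne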